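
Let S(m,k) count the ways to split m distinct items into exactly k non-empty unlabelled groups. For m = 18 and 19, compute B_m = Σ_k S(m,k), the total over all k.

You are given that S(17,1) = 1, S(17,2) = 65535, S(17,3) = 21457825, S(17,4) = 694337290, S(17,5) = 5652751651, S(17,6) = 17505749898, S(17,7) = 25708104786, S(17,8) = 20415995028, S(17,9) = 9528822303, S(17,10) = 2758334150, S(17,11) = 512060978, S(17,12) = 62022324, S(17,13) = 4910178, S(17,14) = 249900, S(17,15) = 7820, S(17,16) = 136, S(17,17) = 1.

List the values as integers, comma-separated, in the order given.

682076806159, 5832742205057

r18: T_18,1=1×1+0=1; T_18,2=2×65535+1=131071; T_18,3=3×21457825+65535=64439010; T_18,4=4×694337290+21457825=2798806985; T_18,5=5×5652751651+694337290=28958095545; T_18,6=6×17505749898+5652751651=110687251039; T_18,7=7×25708104786+17505749898=197462483400; T_18,8=8×20415995028+25708104786=189036065010; T_18,9=9×9528822303+20415995028=106175395755; T_18,10=10×2758334150+9528822303=37112163803; T_18,11=11×512060978+2758334150=8391004908; T_18,12=12×62022324+512060978=1256328866; T_18,13=13×4910178+62022324=125854638; T_18,14=14×249900+4910178=8408778; T_18,15=15×7820+249900=367200; T_18,16=16×136+7820=9996; T_18,17=17×1+136=153; T_18,18=18×0+1=1
r19: T_19,1=1×1+0=1; T_19,2=2×131071+1=262143; T_19,3=3×64439010+131071=193448101; T_19,4=4×2798806985+64439010=11259666950; T_19,5=5×28958095545+2798806985=147589284710; T_19,6=6×110687251039+28958095545=693081601779; T_19,7=7×197462483400+110687251039=1492924634839; T_19,8=8×189036065010+197462483400=1709751003480; T_19,9=9×106175395755+189036065010=1144614626805; T_19,10=10×37112163803+106175395755=477297033785; T_19,11=11×8391004908+37112163803=129413217791; T_19,12=12×1256328866+8391004908=23466951300; T_19,13=13×125854638+1256328866=2892439160; T_19,14=14×8408778+125854638=243577530; T_19,15=15×367200+8408778=13916778; T_19,16=16×9996+367200=527136; T_19,17=17×153+9996=12597; T_19,18=18×1+153=171; T_19,19=19×0+1=1
B_18 = ΣS(18,k) = 1+131071+64439010+2798806985+28958095545+110687251039+197462483400+189036065010+106175395755+37112163803+8391004908+1256328866+125854638+8408778+367200+9996+153+1 = 682076806159
B_19 = ΣS(19,k) = 1+262143+193448101+11259666950+147589284710+693081601779+1492924634839+1709751003480+1144614626805+477297033785+129413217791+23466951300+2892439160+243577530+13916778+527136+12597+171+1 = 5832742205057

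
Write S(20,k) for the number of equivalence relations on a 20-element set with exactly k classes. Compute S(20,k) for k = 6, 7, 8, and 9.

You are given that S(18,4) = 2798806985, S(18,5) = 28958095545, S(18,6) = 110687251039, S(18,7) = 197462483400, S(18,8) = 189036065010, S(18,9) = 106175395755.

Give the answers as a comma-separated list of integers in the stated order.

row 19: T[19][5]=5·28958095545+2798806985=147589284710  T[19][6]=6·110687251039+28958095545=693081601779  T[19][7]=7·197462483400+110687251039=1492924634839  T[19][8]=8·189036065010+197462483400=1709751003480  T[19][9]=9·106175395755+189036065010=1144614626805
row 20: T[20][6]=6·693081601779+147589284710=4306078895384  T[20][7]=7·1492924634839+693081601779=11143554045652  T[20][8]=8·1709751003480+1492924634839=15170932662679  T[20][9]=9·1144614626805+1709751003480=12011282644725
Read S(20,6) = 4306078895384, S(20,7) = 11143554045652, S(20,8) = 15170932662679, S(20,9) = 12011282644725.

4306078895384, 11143554045652, 15170932662679, 12011282644725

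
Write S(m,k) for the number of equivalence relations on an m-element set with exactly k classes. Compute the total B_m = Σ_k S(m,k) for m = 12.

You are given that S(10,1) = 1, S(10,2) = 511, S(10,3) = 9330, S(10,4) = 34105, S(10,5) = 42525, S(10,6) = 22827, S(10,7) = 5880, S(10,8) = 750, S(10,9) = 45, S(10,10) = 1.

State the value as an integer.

4213597

i=11: T(11,1)=0+1·1=1 | T(11,2)=1+2·511=1023 | T(11,3)=511+3·9330=28501 | T(11,4)=9330+4·34105=145750 | T(11,5)=34105+5·42525=246730 | T(11,6)=42525+6·22827=179487 | T(11,7)=22827+7·5880=63987 | T(11,8)=5880+8·750=11880 | T(11,9)=750+9·45=1155 | T(11,10)=45+10·1=55 | T(11,11)=1+11·0=1
i=12: T(12,1)=0+1·1=1 | T(12,2)=1+2·1023=2047 | T(12,3)=1023+3·28501=86526 | T(12,4)=28501+4·145750=611501 | T(12,5)=145750+5·246730=1379400 | T(12,6)=246730+6·179487=1323652 | T(12,7)=179487+7·63987=627396 | T(12,8)=63987+8·11880=159027 | T(12,9)=11880+9·1155=22275 | T(12,10)=1155+10·55=1705 | T(12,11)=55+11·1=66 | T(12,12)=1+12·0=1
B_12 = ΣS(12,k) = 1+2047+86526+611501+1379400+1323652+627396+159027+22275+1705+66+1 = 4213597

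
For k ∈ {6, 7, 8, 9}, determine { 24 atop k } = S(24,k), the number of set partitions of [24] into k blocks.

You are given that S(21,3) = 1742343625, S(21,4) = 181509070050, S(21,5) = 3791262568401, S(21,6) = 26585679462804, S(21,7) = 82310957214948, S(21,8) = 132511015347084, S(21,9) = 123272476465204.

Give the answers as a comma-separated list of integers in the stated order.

6090236036084530, 31677463851804540, 82318282158320505, 120622574326072500

row 22: T[22][4]=4·181509070050+1742343625=727778623825  T[22][5]=5·3791262568401+181509070050=19137821912055  T[22][6]=6·26585679462804+3791262568401=163305339345225  T[22][7]=7·82310957214948+26585679462804=602762379967440  T[22][8]=8·132511015347084+82310957214948=1142399079991620  T[22][9]=9·123272476465204+132511015347084=1241963303533920
row 23: T[23][5]=5·19137821912055+727778623825=96416888184100  T[23][6]=6·163305339345225+19137821912055=998969857983405  T[23][7]=7·602762379967440+163305339345225=4382641999117305  T[23][8]=8·1142399079991620+602762379967440=9741955019900400  T[23][9]=9·1241963303533920+1142399079991620=12320068811796900
row 24: T[24][6]=6·998969857983405+96416888184100=6090236036084530  T[24][7]=7·4382641999117305+998969857983405=31677463851804540  T[24][8]=8·9741955019900400+4382641999117305=82318282158320505  T[24][9]=9·12320068811796900+9741955019900400=120622574326072500
Read S(24,6) = 6090236036084530, S(24,7) = 31677463851804540, S(24,8) = 82318282158320505, S(24,9) = 120622574326072500.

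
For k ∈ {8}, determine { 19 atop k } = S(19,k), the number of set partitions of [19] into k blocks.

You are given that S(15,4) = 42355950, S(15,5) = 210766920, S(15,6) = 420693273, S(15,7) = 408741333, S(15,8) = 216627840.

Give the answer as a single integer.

1709751003480

i=16: T(16,5)=42355950+5·210766920=1096190550 | T(16,6)=210766920+6·420693273=2734926558 | T(16,7)=420693273+7·408741333=3281882604 | T(16,8)=408741333+8·216627840=2141764053
i=17: T(17,6)=1096190550+6·2734926558=17505749898 | T(17,7)=2734926558+7·3281882604=25708104786 | T(17,8)=3281882604+8·2141764053=20415995028
i=18: T(18,7)=17505749898+7·25708104786=197462483400 | T(18,8)=25708104786+8·20415995028=189036065010
i=19: T(19,8)=197462483400+8·189036065010=1709751003480
Read S(19,8) = 1709751003480.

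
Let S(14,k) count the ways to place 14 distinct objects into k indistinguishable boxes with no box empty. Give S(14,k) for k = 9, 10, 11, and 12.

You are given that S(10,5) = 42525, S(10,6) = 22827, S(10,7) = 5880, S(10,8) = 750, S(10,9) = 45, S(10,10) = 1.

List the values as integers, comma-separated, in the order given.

i=11: T(11,6)=42525+6·22827=179487 | T(11,7)=22827+7·5880=63987 | T(11,8)=5880+8·750=11880 | T(11,9)=750+9·45=1155 | T(11,10)=45+10·1=55 | T(11,11)=1+11·0=1
i=12: T(12,7)=179487+7·63987=627396 | T(12,8)=63987+8·11880=159027 | T(12,9)=11880+9·1155=22275 | T(12,10)=1155+10·55=1705 | T(12,11)=55+11·1=66 | T(12,12)=1+12·0=1
i=13: T(13,8)=627396+8·159027=1899612 | T(13,9)=159027+9·22275=359502 | T(13,10)=22275+10·1705=39325 | T(13,11)=1705+11·66=2431 | T(13,12)=66+12·1=78
i=14: T(14,9)=1899612+9·359502=5135130 | T(14,10)=359502+10·39325=752752 | T(14,11)=39325+11·2431=66066 | T(14,12)=2431+12·78=3367
Read S(14,9) = 5135130, S(14,10) = 752752, S(14,11) = 66066, S(14,12) = 3367.

5135130, 752752, 66066, 3367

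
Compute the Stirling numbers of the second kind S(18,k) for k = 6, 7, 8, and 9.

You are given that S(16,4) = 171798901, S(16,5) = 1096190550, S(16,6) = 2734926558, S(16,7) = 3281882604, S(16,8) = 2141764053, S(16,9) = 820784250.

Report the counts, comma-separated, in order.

110687251039, 197462483400, 189036065010, 106175395755

r17: T_17,5=5×1096190550+171798901=5652751651; T_17,6=6×2734926558+1096190550=17505749898; T_17,7=7×3281882604+2734926558=25708104786; T_17,8=8×2141764053+3281882604=20415995028; T_17,9=9×820784250+2141764053=9528822303
r18: T_18,6=6×17505749898+5652751651=110687251039; T_18,7=7×25708104786+17505749898=197462483400; T_18,8=8×20415995028+25708104786=189036065010; T_18,9=9×9528822303+20415995028=106175395755
Read S(18,6) = 110687251039, S(18,7) = 197462483400, S(18,8) = 189036065010, S(18,9) = 106175395755.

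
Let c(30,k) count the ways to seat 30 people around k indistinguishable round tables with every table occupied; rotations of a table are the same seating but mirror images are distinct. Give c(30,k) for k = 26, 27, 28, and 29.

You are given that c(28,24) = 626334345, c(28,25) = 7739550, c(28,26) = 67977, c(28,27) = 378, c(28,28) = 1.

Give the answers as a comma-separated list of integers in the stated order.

1122686019, 11921175, 90335, 435

r29: T_29,25=28×7739550+626334345=843041745; T_29,26=28×67977+7739550=9642906; T_29,27=28×378+67977=78561; T_29,28=28×1+378=406; T_29,29=28×0+1=1
r30: T_30,26=29×9642906+843041745=1122686019; T_30,27=29×78561+9642906=11921175; T_30,28=29×406+78561=90335; T_30,29=29×1+406=435
Read c(30,26) = 1122686019, c(30,27) = 11921175, c(30,28) = 90335, c(30,29) = 435.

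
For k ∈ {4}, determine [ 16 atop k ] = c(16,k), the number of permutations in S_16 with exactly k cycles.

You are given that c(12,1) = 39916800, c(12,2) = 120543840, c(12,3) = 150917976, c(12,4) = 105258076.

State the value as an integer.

r13: T_13,1=12×39916800+0=479001600; T_13,2=12×120543840+39916800=1486442880; T_13,3=12×150917976+120543840=1931559552; T_13,4=12×105258076+150917976=1414014888
r14: T_14,2=13×1486442880+479001600=19802759040; T_14,3=13×1931559552+1486442880=26596717056; T_14,4=13×1414014888+1931559552=20313753096
r15: T_15,3=14×26596717056+19802759040=392156797824; T_15,4=14×20313753096+26596717056=310989260400
r16: T_16,4=15×310989260400+392156797824=5056995703824
Read c(16,4) = 5056995703824.

5056995703824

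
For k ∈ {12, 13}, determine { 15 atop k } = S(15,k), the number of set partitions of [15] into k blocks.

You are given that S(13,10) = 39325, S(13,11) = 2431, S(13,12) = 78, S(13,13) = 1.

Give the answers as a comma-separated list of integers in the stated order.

[14] T[14,11]:11*2431+39325=66066 · T[14,12]:12*78+2431=3367 · T[14,13]:13*1+78=91
[15] T[15,12]:12*3367+66066=106470 · T[15,13]:13*91+3367=4550
Read S(15,12) = 106470, S(15,13) = 4550.

106470, 4550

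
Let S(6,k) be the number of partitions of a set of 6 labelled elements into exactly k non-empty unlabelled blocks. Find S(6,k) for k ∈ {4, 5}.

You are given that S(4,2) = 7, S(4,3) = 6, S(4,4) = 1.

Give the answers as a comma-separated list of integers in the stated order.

65, 15

i=5: T(5,3)=7+3·6=25 | T(5,4)=6+4·1=10 | T(5,5)=1+5·0=1
i=6: T(6,4)=25+4·10=65 | T(6,5)=10+5·1=15
Read S(6,4) = 65, S(6,5) = 15.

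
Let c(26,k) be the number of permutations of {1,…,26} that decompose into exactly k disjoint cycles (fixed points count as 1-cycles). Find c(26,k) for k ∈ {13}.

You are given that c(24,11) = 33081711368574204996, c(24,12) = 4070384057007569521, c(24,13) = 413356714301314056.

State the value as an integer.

480544558742733545125

[25] T[25,12]:24*4070384057007569521+33081711368574204996=130770928736755873500 · T[25,13]:24*413356714301314056+4070384057007569521=13990945200239106865
[26] T[26,13]:25*13990945200239106865+130770928736755873500=480544558742733545125
Read c(26,13) = 480544558742733545125.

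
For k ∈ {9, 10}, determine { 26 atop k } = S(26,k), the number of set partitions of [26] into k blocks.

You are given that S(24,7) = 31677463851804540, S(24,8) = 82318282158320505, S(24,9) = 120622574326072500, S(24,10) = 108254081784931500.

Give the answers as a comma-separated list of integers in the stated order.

11201516780955125625, 13199555372846848005

i=25: T(25,8)=31677463851804540+8·82318282158320505=690223721118368580 | T(25,9)=82318282158320505+9·120622574326072500=1167921451092973005 | T(25,10)=120622574326072500+10·108254081784931500=1203163392175387500
i=26: T(26,9)=690223721118368580+9·1167921451092973005=11201516780955125625 | T(26,10)=1167921451092973005+10·1203163392175387500=13199555372846848005
Read S(26,9) = 11201516780955125625, S(26,10) = 13199555372846848005.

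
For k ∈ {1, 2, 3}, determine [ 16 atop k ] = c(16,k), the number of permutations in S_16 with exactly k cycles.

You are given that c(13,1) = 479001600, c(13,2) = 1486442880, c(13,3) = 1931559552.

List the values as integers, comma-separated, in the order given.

1307674368000, 4339163001600, 6165817614720

i=14: T(14,1)=0+13·479001600=6227020800 | T(14,2)=479001600+13·1486442880=19802759040 | T(14,3)=1486442880+13·1931559552=26596717056
i=15: T(15,1)=0+14·6227020800=87178291200 | T(15,2)=6227020800+14·19802759040=283465647360 | T(15,3)=19802759040+14·26596717056=392156797824
i=16: T(16,1)=0+15·87178291200=1307674368000 | T(16,2)=87178291200+15·283465647360=4339163001600 | T(16,3)=283465647360+15·392156797824=6165817614720
Read c(16,1) = 1307674368000, c(16,2) = 4339163001600, c(16,3) = 6165817614720.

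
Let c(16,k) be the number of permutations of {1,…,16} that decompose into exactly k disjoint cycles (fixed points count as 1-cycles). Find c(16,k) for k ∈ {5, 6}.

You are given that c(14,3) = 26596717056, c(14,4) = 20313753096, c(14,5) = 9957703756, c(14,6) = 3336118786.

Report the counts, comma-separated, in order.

row 15: T[15][4]=14·20313753096+26596717056=310989260400  T[15][5]=14·9957703756+20313753096=159721605680  T[15][6]=14·3336118786+9957703756=56663366760
row 16: T[16][5]=15·159721605680+310989260400=2706813345600  T[16][6]=15·56663366760+159721605680=1009672107080
Read c(16,5) = 2706813345600, c(16,6) = 1009672107080.

2706813345600, 1009672107080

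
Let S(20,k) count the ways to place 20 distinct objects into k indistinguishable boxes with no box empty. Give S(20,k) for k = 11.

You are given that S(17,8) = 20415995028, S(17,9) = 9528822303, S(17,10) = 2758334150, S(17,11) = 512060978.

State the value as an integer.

1900842429486

i=18: T(18,9)=20415995028+9·9528822303=106175395755 | T(18,10)=9528822303+10·2758334150=37112163803 | T(18,11)=2758334150+11·512060978=8391004908
i=19: T(19,10)=106175395755+10·37112163803=477297033785 | T(19,11)=37112163803+11·8391004908=129413217791
i=20: T(20,11)=477297033785+11·129413217791=1900842429486
Read S(20,11) = 1900842429486.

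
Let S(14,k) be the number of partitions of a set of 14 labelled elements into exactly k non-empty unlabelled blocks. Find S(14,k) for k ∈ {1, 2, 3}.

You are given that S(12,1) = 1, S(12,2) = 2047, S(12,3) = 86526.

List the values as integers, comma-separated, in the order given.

1, 8191, 788970

i=13: T(13,1)=0+1·1=1 | T(13,2)=1+2·2047=4095 | T(13,3)=2047+3·86526=261625
i=14: T(14,1)=0+1·1=1 | T(14,2)=1+2·4095=8191 | T(14,3)=4095+3·261625=788970
Read S(14,1) = 1, S(14,2) = 8191, S(14,3) = 788970.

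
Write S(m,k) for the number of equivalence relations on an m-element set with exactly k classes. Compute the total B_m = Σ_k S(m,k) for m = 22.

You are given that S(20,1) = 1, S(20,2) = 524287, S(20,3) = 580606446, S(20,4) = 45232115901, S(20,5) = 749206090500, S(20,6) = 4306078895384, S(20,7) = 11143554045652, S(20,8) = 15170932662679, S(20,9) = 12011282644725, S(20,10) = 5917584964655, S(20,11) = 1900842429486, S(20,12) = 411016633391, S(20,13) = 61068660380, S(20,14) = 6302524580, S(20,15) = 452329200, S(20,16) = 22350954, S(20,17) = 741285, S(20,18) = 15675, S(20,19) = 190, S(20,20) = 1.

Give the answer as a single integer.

row 21: T[21][1]=1·1+0=1  T[21][2]=2·524287+1=1048575  T[21][3]=3·580606446+524287=1742343625  T[21][4]=4·45232115901+580606446=181509070050  T[21][5]=5·749206090500+45232115901=3791262568401  T[21][6]=6·4306078895384+749206090500=26585679462804  T[21][7]=7·11143554045652+4306078895384=82310957214948  T[21][8]=8·15170932662679+11143554045652=132511015347084  T[21][9]=9·12011282644725+15170932662679=123272476465204  T[21][10]=10·5917584964655+12011282644725=71187132291275  T[21][11]=11·1900842429486+5917584964655=26826851689001  T[21][12]=12·411016633391+1900842429486=6833042030178  T[21][13]=13·61068660380+411016633391=1204909218331  T[21][14]=14·6302524580+61068660380=149304004500  T[21][15]=15·452329200+6302524580=13087462580  T[21][16]=16·22350954+452329200=809944464  T[21][17]=17·741285+22350954=34952799  T[21][18]=18·15675+741285=1023435  T[21][19]=19·190+15675=19285  T[21][20]=20·1+190=210  T[21][21]=21·0+1=1
row 22: T[22][1]=1·1+0=1  T[22][2]=2·1048575+1=2097151  T[22][3]=3·1742343625+1048575=5228079450  T[22][4]=4·181509070050+1742343625=727778623825  T[22][5]=5·3791262568401+181509070050=19137821912055  T[22][6]=6·26585679462804+3791262568401=163305339345225  T[22][7]=7·82310957214948+26585679462804=602762379967440  T[22][8]=8·132511015347084+82310957214948=1142399079991620  T[22][9]=9·123272476465204+132511015347084=1241963303533920  T[22][10]=10·71187132291275+123272476465204=835143799377954  T[22][11]=11·26826851689001+71187132291275=366282500870286  T[22][12]=12·6833042030178+26826851689001=108823356051137  T[22][13]=13·1204909218331+6833042030178=22496861868481  T[22][14]=14·149304004500+1204909218331=3295165281331  T[22][15]=15·13087462580+149304004500=345615943200  T[22][16]=16·809944464+13087462580=26046574004  T[22][17]=17·34952799+809944464=1404142047  T[22][18]=18·1023435+34952799=53374629  T[22][19]=19·19285+1023435=1389850  T[22][20]=20·210+19285=23485  T[22][21]=21·1+210=231  T[22][22]=22·0+1=1
B_22 = ΣS(22,k) = 1+2097151+5228079450+727778623825+19137821912055+163305339345225+602762379967440+1142399079991620+1241963303533920+835143799377954+366282500870286+108823356051137+22496861868481+3295165281331+345615943200+26046574004+1404142047+53374629+1389850+23485+231+1 = 4506715738447323

4506715738447323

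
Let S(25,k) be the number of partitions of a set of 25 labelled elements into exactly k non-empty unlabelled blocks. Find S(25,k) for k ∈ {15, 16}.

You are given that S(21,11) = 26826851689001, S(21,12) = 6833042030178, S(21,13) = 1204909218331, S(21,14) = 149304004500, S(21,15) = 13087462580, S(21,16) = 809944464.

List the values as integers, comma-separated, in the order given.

4299394655347200, 526655161695960

row 22: T[22][12]=12·6833042030178+26826851689001=108823356051137  T[22][13]=13·1204909218331+6833042030178=22496861868481  T[22][14]=14·149304004500+1204909218331=3295165281331  T[22][15]=15·13087462580+149304004500=345615943200  T[22][16]=16·809944464+13087462580=26046574004
row 23: T[23][13]=13·22496861868481+108823356051137=401282560341390  T[23][14]=14·3295165281331+22496861868481=68629175807115  T[23][15]=15·345615943200+3295165281331=8479404429331  T[23][16]=16·26046574004+345615943200=762361127264
row 24: T[24][14]=14·68629175807115+401282560341390=1362091021641000  T[24][15]=15·8479404429331+68629175807115=195820242247080  T[24][16]=16·762361127264+8479404429331=20677182465555
row 25: T[25][15]=15·195820242247080+1362091021641000=4299394655347200  T[25][16]=16·20677182465555+195820242247080=526655161695960
Read S(25,15) = 4299394655347200, S(25,16) = 526655161695960.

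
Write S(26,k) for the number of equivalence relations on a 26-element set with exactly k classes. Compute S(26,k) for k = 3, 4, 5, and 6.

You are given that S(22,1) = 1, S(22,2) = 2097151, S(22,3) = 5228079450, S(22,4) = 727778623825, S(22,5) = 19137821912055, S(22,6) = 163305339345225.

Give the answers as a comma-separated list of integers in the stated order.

r23: T_23,1=1×1+0=1; T_23,2=2×2097151+1=4194303; T_23,3=3×5228079450+2097151=15686335501; T_23,4=4×727778623825+5228079450=2916342574750; T_23,5=5×19137821912055+727778623825=96416888184100; T_23,6=6×163305339345225+19137821912055=998969857983405
r24: T_24,1=1×1+0=1; T_24,2=2×4194303+1=8388607; T_24,3=3×15686335501+4194303=47063200806; T_24,4=4×2916342574750+15686335501=11681056634501; T_24,5=5×96416888184100+2916342574750=485000783495250; T_24,6=6×998969857983405+96416888184100=6090236036084530
r25: T_25,2=2×8388607+1=16777215; T_25,3=3×47063200806+8388607=141197991025; T_25,4=4×11681056634501+47063200806=46771289738810; T_25,5=5×485000783495250+11681056634501=2436684974110751; T_25,6=6×6090236036084530+485000783495250=37026417000002430
r26: T_26,3=3×141197991025+16777215=423610750290; T_26,4=4×46771289738810+141197991025=187226356946265; T_26,5=5×2436684974110751+46771289738810=12230196160292565; T_26,6=6×37026417000002430+2436684974110751=224595186974125331
Read S(26,3) = 423610750290, S(26,4) = 187226356946265, S(26,5) = 12230196160292565, S(26,6) = 224595186974125331.

423610750290, 187226356946265, 12230196160292565, 224595186974125331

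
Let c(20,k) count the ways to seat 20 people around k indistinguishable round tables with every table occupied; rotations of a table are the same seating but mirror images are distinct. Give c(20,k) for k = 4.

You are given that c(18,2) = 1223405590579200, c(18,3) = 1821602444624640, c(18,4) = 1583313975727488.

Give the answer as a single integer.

610116075740491776

@19  (19,3):1821602444624640·18+1223405590579200→34012249593822720, (19,4):1583313975727488·18+1821602444624640→30321254007719424
@20  (20,4):30321254007719424·19+34012249593822720→610116075740491776
Read c(20,4) = 610116075740491776.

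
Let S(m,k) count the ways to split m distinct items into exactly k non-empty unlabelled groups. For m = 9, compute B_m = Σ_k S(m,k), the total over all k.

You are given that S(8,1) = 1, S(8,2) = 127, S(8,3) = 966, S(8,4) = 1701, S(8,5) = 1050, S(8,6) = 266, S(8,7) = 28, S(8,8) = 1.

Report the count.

21147

[9] T[9,1]:1*1+0=1 · T[9,2]:2*127+1=255 · T[9,3]:3*966+127=3025 · T[9,4]:4*1701+966=7770 · T[9,5]:5*1050+1701=6951 · T[9,6]:6*266+1050=2646 · T[9,7]:7*28+266=462 · T[9,8]:8*1+28=36 · T[9,9]:9*0+1=1
B_9 = ΣS(9,k) = 1+255+3025+7770+6951+2646+462+36+1 = 21147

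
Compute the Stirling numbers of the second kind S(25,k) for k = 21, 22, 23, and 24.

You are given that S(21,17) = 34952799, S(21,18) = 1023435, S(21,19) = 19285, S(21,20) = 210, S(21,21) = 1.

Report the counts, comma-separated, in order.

168519505, 3200450, 40250, 300

row 22: T[22][18]=18·1023435+34952799=53374629  T[22][19]=19·19285+1023435=1389850  T[22][20]=20·210+19285=23485  T[22][21]=21·1+210=231  T[22][22]=22·0+1=1
row 23: T[23][19]=19·1389850+53374629=79781779  T[23][20]=20·23485+1389850=1859550  T[23][21]=21·231+23485=28336  T[23][22]=22·1+231=253  T[23][23]=23·0+1=1
row 24: T[24][20]=20·1859550+79781779=116972779  T[24][21]=21·28336+1859550=2454606  T[24][22]=22·253+28336=33902  T[24][23]=23·1+253=276  T[24][24]=24·0+1=1
row 25: T[25][21]=21·2454606+116972779=168519505  T[25][22]=22·33902+2454606=3200450  T[25][23]=23·276+33902=40250  T[25][24]=24·1+276=300
Read S(25,21) = 168519505, S(25,22) = 3200450, S(25,23) = 40250, S(25,24) = 300.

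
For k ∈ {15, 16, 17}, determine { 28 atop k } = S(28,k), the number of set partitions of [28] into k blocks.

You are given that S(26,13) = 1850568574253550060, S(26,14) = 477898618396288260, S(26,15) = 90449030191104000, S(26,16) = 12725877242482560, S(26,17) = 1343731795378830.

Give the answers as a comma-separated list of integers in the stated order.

i=27: T(27,14)=1850568574253550060+14·477898618396288260=8541149231801585700 | T(27,15)=477898618396288260+15·90449030191104000=1834634071262848260 | T(27,16)=90449030191104000+16·12725877242482560=294063066070824960 | T(27,17)=12725877242482560+17·1343731795378830=35569317763922670
i=28: T(28,15)=8541149231801585700+15·1834634071262848260=36060660300744309600 | T(28,16)=1834634071262848260+16·294063066070824960=6539643128396047620 | T(28,17)=294063066070824960+17·35569317763922670=898741468057510350
Read S(28,15) = 36060660300744309600, S(28,16) = 6539643128396047620, S(28,17) = 898741468057510350.

36060660300744309600, 6539643128396047620, 898741468057510350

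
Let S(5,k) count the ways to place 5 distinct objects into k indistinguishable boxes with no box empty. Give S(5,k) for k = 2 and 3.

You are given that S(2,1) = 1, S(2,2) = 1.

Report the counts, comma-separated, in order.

row 3: T[3][1]=1·1+0=1  T[3][2]=2·1+1=3  T[3][3]=3·0+1=1
row 4: T[4][1]=1·1+0=1  T[4][2]=2·3+1=7  T[4][3]=3·1+3=6
row 5: T[5][2]=2·7+1=15  T[5][3]=3·6+7=25
Read S(5,2) = 15, S(5,3) = 25.

15, 25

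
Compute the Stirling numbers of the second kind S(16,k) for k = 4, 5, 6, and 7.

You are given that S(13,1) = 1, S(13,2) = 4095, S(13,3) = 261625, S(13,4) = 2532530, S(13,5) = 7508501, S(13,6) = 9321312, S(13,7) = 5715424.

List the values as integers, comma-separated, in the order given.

@14  (14,2):4095·2+1→8191, (14,3):261625·3+4095→788970, (14,4):2532530·4+261625→10391745, (14,5):7508501·5+2532530→40075035, (14,6):9321312·6+7508501→63436373, (14,7):5715424·7+9321312→49329280
@15  (15,3):788970·3+8191→2375101, (15,4):10391745·4+788970→42355950, (15,5):40075035·5+10391745→210766920, (15,6):63436373·6+40075035→420693273, (15,7):49329280·7+63436373→408741333
@16  (16,4):42355950·4+2375101→171798901, (16,5):210766920·5+42355950→1096190550, (16,6):420693273·6+210766920→2734926558, (16,7):408741333·7+420693273→3281882604
Read S(16,4) = 171798901, S(16,5) = 1096190550, S(16,6) = 2734926558, S(16,7) = 3281882604.

171798901, 1096190550, 2734926558, 3281882604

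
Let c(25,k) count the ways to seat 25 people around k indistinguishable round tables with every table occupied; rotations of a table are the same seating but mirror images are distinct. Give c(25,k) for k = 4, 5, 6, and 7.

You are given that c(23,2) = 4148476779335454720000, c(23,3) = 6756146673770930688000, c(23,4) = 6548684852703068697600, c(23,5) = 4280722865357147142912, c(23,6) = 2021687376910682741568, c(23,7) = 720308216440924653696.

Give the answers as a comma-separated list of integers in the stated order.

3936561409138663118131200, 2677503356427960382362624, 1323714091579185857760000, 496910165055549644836800

r24: T_24,3=23×6756146673770930688000+4148476779335454720000=159539850276066860544000; T_24,4=23×6548684852703068697600+6756146673770930688000=157375898285941510732800; T_24,5=23×4280722865357147142912+6548684852703068697600=105005310755917452984576; T_24,6=23×2021687376910682741568+4280722865357147142912=50779532534302850198976; T_24,7=23×720308216440924653696+2021687376910682741568=18588776355051949776576
r25: T_25,4=24×157375898285941510732800+159539850276066860544000=3936561409138663118131200; T_25,5=24×105005310755917452984576+157375898285941510732800=2677503356427960382362624; T_25,6=24×50779532534302850198976+105005310755917452984576=1323714091579185857760000; T_25,7=24×18588776355051949776576+50779532534302850198976=496910165055549644836800
Read c(25,4) = 3936561409138663118131200, c(25,5) = 2677503356427960382362624, c(25,6) = 1323714091579185857760000, c(25,7) = 496910165055549644836800.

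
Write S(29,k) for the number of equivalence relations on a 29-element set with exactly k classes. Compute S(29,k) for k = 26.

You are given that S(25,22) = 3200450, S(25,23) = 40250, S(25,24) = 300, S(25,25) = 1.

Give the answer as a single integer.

r26: T_26,23=23×40250+3200450=4126200; T_26,24=24×300+40250=47450; T_26,25=25×1+300=325; T_26,26=26×0+1=1
r27: T_27,24=24×47450+4126200=5265000; T_27,25=25×325+47450=55575; T_27,26=26×1+325=351
r28: T_28,25=25×55575+5265000=6654375; T_28,26=26×351+55575=64701
r29: T_29,26=26×64701+6654375=8336601
Read S(29,26) = 8336601.

8336601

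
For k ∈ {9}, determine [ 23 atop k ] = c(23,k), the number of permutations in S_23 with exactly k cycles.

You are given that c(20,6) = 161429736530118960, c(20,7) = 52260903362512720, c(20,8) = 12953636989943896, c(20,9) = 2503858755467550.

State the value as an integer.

43714229649594412832

r21: T_21,7=20×52260903362512720+161429736530118960=1206647803780373360; T_21,8=20×12953636989943896+52260903362512720=311333643161390640; T_21,9=20×2503858755467550+12953636989943896=63030812099294896
r22: T_22,8=21×311333643161390640+1206647803780373360=7744654310169576800; T_22,9=21×63030812099294896+311333643161390640=1634980697246583456
r23: T_23,9=22×1634980697246583456+7744654310169576800=43714229649594412832
Read c(23,9) = 43714229649594412832.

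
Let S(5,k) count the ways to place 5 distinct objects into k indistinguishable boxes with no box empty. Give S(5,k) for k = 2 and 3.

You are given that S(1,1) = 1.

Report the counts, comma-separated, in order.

15, 25

[2] T[2,1]:1*1+0=1 · T[2,2]:2*0+1=1
[3] T[3,1]:1*1+0=1 · T[3,2]:2*1+1=3 · T[3,3]:3*0+1=1
[4] T[4,1]:1*1+0=1 · T[4,2]:2*3+1=7 · T[4,3]:3*1+3=6
[5] T[5,2]:2*7+1=15 · T[5,3]:3*6+7=25
Read S(5,2) = 15, S(5,3) = 25.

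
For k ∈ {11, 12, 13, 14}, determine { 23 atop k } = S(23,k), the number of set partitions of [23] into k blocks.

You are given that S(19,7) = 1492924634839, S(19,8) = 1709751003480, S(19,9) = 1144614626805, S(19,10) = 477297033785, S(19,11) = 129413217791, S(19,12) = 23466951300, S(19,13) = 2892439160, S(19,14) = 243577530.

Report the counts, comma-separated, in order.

@20  (20,8):1709751003480·8+1492924634839→15170932662679, (20,9):1144614626805·9+1709751003480→12011282644725, (20,10):477297033785·10+1144614626805→5917584964655, (20,11):129413217791·11+477297033785→1900842429486, (20,12):23466951300·12+129413217791→411016633391, (20,13):2892439160·13+23466951300→61068660380, (20,14):243577530·14+2892439160→6302524580
@21  (21,9):12011282644725·9+15170932662679→123272476465204, (21,10):5917584964655·10+12011282644725→71187132291275, (21,11):1900842429486·11+5917584964655→26826851689001, (21,12):411016633391·12+1900842429486→6833042030178, (21,13):61068660380·13+411016633391→1204909218331, (21,14):6302524580·14+61068660380→149304004500
@22  (22,10):71187132291275·10+123272476465204→835143799377954, (22,11):26826851689001·11+71187132291275→366282500870286, (22,12):6833042030178·12+26826851689001→108823356051137, (22,13):1204909218331·13+6833042030178→22496861868481, (22,14):149304004500·14+1204909218331→3295165281331
@23  (23,11):366282500870286·11+835143799377954→4864251308951100, (23,12):108823356051137·12+366282500870286→1672162773483930, (23,13):22496861868481·13+108823356051137→401282560341390, (23,14):3295165281331·14+22496861868481→68629175807115
Read S(23,11) = 4864251308951100, S(23,12) = 1672162773483930, S(23,13) = 401282560341390, S(23,14) = 68629175807115.

4864251308951100, 1672162773483930, 401282560341390, 68629175807115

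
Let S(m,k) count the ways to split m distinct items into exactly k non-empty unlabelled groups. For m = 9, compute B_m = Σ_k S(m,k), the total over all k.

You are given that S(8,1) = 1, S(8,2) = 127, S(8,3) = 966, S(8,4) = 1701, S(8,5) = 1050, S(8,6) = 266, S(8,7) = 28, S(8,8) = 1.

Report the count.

[9] T[9,1]:1*1+0=1 · T[9,2]:2*127+1=255 · T[9,3]:3*966+127=3025 · T[9,4]:4*1701+966=7770 · T[9,5]:5*1050+1701=6951 · T[9,6]:6*266+1050=2646 · T[9,7]:7*28+266=462 · T[9,8]:8*1+28=36 · T[9,9]:9*0+1=1
B_9 = ΣS(9,k) = 1+255+3025+7770+6951+2646+462+36+1 = 21147

21147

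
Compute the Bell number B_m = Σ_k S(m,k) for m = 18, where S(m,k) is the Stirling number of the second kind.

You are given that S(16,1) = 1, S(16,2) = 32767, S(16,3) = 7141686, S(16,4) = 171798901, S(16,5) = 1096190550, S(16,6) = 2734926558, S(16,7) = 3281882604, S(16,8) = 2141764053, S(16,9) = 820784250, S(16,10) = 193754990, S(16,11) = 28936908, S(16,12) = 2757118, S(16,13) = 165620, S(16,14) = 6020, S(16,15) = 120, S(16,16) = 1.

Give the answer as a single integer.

682076806159

[17] T[17,1]:1*1+0=1 · T[17,2]:2*32767+1=65535 · T[17,3]:3*7141686+32767=21457825 · T[17,4]:4*171798901+7141686=694337290 · T[17,5]:5*1096190550+171798901=5652751651 · T[17,6]:6*2734926558+1096190550=17505749898 · T[17,7]:7*3281882604+2734926558=25708104786 · T[17,8]:8*2141764053+3281882604=20415995028 · T[17,9]:9*820784250+2141764053=9528822303 · T[17,10]:10*193754990+820784250=2758334150 · T[17,11]:11*28936908+193754990=512060978 · T[17,12]:12*2757118+28936908=62022324 · T[17,13]:13*165620+2757118=4910178 · T[17,14]:14*6020+165620=249900 · T[17,15]:15*120+6020=7820 · T[17,16]:16*1+120=136 · T[17,17]:17*0+1=1
[18] T[18,1]:1*1+0=1 · T[18,2]:2*65535+1=131071 · T[18,3]:3*21457825+65535=64439010 · T[18,4]:4*694337290+21457825=2798806985 · T[18,5]:5*5652751651+694337290=28958095545 · T[18,6]:6*17505749898+5652751651=110687251039 · T[18,7]:7*25708104786+17505749898=197462483400 · T[18,8]:8*20415995028+25708104786=189036065010 · T[18,9]:9*9528822303+20415995028=106175395755 · T[18,10]:10*2758334150+9528822303=37112163803 · T[18,11]:11*512060978+2758334150=8391004908 · T[18,12]:12*62022324+512060978=1256328866 · T[18,13]:13*4910178+62022324=125854638 · T[18,14]:14*249900+4910178=8408778 · T[18,15]:15*7820+249900=367200 · T[18,16]:16*136+7820=9996 · T[18,17]:17*1+136=153 · T[18,18]:18*0+1=1
B_18 = ΣS(18,k) = 1+131071+64439010+2798806985+28958095545+110687251039+197462483400+189036065010+106175395755+37112163803+8391004908+1256328866+125854638+8408778+367200+9996+153+1 = 682076806159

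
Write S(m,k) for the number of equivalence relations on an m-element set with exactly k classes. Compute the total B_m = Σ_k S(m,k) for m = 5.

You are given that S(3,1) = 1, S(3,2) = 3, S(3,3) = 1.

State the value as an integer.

52

@4  (4,1):1·1+0→1, (4,2):3·2+1→7, (4,3):1·3+3→6, (4,4):0·4+1→1
@5  (5,1):1·1+0→1, (5,2):7·2+1→15, (5,3):6·3+7→25, (5,4):1·4+6→10, (5,5):0·5+1→1
B_5 = ΣS(5,k) = 1+15+25+10+1 = 52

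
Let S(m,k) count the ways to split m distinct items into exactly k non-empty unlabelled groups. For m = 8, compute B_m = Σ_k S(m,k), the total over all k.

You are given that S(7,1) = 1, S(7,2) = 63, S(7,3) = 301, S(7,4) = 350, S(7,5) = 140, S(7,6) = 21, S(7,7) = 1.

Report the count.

i=8: T(8,1)=0+1·1=1 | T(8,2)=1+2·63=127 | T(8,3)=63+3·301=966 | T(8,4)=301+4·350=1701 | T(8,5)=350+5·140=1050 | T(8,6)=140+6·21=266 | T(8,7)=21+7·1=28 | T(8,8)=1+8·0=1
B_8 = ΣS(8,k) = 1+127+966+1701+1050+266+28+1 = 4140

4140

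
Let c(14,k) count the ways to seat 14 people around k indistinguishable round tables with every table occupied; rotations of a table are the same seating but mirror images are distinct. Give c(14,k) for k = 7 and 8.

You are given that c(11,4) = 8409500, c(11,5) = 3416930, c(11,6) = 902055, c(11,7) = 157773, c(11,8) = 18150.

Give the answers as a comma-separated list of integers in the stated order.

790943153, 135036473

i=12: T(12,5)=8409500+11·3416930=45995730 | T(12,6)=3416930+11·902055=13339535 | T(12,7)=902055+11·157773=2637558 | T(12,8)=157773+11·18150=357423
i=13: T(13,6)=45995730+12·13339535=206070150 | T(13,7)=13339535+12·2637558=44990231 | T(13,8)=2637558+12·357423=6926634
i=14: T(14,7)=206070150+13·44990231=790943153 | T(14,8)=44990231+13·6926634=135036473
Read c(14,7) = 790943153, c(14,8) = 135036473.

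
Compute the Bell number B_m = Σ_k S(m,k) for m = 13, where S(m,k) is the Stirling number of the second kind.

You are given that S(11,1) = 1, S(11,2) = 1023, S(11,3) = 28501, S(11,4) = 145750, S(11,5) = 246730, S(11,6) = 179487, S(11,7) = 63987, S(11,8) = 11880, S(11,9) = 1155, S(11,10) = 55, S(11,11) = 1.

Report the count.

i=12: T(12,1)=0+1·1=1 | T(12,2)=1+2·1023=2047 | T(12,3)=1023+3·28501=86526 | T(12,4)=28501+4·145750=611501 | T(12,5)=145750+5·246730=1379400 | T(12,6)=246730+6·179487=1323652 | T(12,7)=179487+7·63987=627396 | T(12,8)=63987+8·11880=159027 | T(12,9)=11880+9·1155=22275 | T(12,10)=1155+10·55=1705 | T(12,11)=55+11·1=66 | T(12,12)=1+12·0=1
i=13: T(13,1)=0+1·1=1 | T(13,2)=1+2·2047=4095 | T(13,3)=2047+3·86526=261625 | T(13,4)=86526+4·611501=2532530 | T(13,5)=611501+5·1379400=7508501 | T(13,6)=1379400+6·1323652=9321312 | T(13,7)=1323652+7·627396=5715424 | T(13,8)=627396+8·159027=1899612 | T(13,9)=159027+9·22275=359502 | T(13,10)=22275+10·1705=39325 | T(13,11)=1705+11·66=2431 | T(13,12)=66+12·1=78 | T(13,13)=1+13·0=1
B_13 = ΣS(13,k) = 1+4095+261625+2532530+7508501+9321312+5715424+1899612+359502+39325+2431+78+1 = 27644437

27644437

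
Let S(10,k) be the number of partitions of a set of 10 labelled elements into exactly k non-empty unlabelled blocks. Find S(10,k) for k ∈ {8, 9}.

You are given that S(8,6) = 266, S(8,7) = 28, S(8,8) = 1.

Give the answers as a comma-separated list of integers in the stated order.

750, 45

r9: T_9,7=7×28+266=462; T_9,8=8×1+28=36; T_9,9=9×0+1=1
r10: T_10,8=8×36+462=750; T_10,9=9×1+36=45
Read S(10,8) = 750, S(10,9) = 45.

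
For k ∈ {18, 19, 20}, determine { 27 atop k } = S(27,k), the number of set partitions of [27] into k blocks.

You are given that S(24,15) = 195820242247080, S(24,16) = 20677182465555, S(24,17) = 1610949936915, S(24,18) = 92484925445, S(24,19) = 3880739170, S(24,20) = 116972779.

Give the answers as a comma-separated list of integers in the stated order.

r25: T_25,16=16×20677182465555+195820242247080=526655161695960; T_25,17=17×1610949936915+20677182465555=48063331393110; T_25,18=18×92484925445+1610949936915=3275678594925; T_25,19=19×3880739170+92484925445=166218969675; T_25,20=20×116972779+3880739170=6220194750
r26: T_26,17=17×48063331393110+526655161695960=1343731795378830; T_26,18=18×3275678594925+48063331393110=107025546101760; T_26,19=19×166218969675+3275678594925=6433839018750; T_26,20=20×6220194750+166218969675=290622864675
r27: T_27,18=18×107025546101760+1343731795378830=3270191625210510; T_27,19=19×6433839018750+107025546101760=229268487458010; T_27,20=20×290622864675+6433839018750=12246296312250
Read S(27,18) = 3270191625210510, S(27,19) = 229268487458010, S(27,20) = 12246296312250.

3270191625210510, 229268487458010, 12246296312250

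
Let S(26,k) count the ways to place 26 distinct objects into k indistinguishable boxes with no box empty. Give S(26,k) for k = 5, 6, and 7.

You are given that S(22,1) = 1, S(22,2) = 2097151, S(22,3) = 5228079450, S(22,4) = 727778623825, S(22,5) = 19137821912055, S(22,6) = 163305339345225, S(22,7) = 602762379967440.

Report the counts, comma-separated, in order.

row 23: T[23][2]=2·2097151+1=4194303  T[23][3]=3·5228079450+2097151=15686335501  T[23][4]=4·727778623825+5228079450=2916342574750  T[23][5]=5·19137821912055+727778623825=96416888184100  T[23][6]=6·163305339345225+19137821912055=998969857983405  T[23][7]=7·602762379967440+163305339345225=4382641999117305
row 24: T[24][3]=3·15686335501+4194303=47063200806  T[24][4]=4·2916342574750+15686335501=11681056634501  T[24][5]=5·96416888184100+2916342574750=485000783495250  T[24][6]=6·998969857983405+96416888184100=6090236036084530  T[24][7]=7·4382641999117305+998969857983405=31677463851804540
row 25: T[25][4]=4·11681056634501+47063200806=46771289738810  T[25][5]=5·485000783495250+11681056634501=2436684974110751  T[25][6]=6·6090236036084530+485000783495250=37026417000002430  T[25][7]=7·31677463851804540+6090236036084530=227832482998716310
row 26: T[26][5]=5·2436684974110751+46771289738810=12230196160292565  T[26][6]=6·37026417000002430+2436684974110751=224595186974125331  T[26][7]=7·227832482998716310+37026417000002430=1631853797991016600
Read S(26,5) = 12230196160292565, S(26,6) = 224595186974125331, S(26,7) = 1631853797991016600.

12230196160292565, 224595186974125331, 1631853797991016600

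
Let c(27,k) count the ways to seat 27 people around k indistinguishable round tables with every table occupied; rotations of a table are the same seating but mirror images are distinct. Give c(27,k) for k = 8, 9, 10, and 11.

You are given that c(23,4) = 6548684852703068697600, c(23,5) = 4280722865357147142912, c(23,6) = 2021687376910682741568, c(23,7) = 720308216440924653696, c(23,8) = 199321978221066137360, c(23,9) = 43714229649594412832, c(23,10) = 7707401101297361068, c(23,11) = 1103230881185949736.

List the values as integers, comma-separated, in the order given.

r24: T_24,5=23×4280722865357147142912+6548684852703068697600=105005310755917452984576; T_24,6=23×2021687376910682741568+4280722865357147142912=50779532534302850198976; T_24,7=23×720308216440924653696+2021687376910682741568=18588776355051949776576; T_24,8=23×199321978221066137360+720308216440924653696=5304713715525445812976; T_24,9=23×43714229649594412832+199321978221066137360=1204749260161737632496; T_24,10=23×7707401101297361068+43714229649594412832=220984454979433717396; T_24,11=23×1103230881185949736+7707401101297361068=33081711368574204996
r25: T_25,6=24×50779532534302850198976+105005310755917452984576=1323714091579185857760000; T_25,7=24×18588776355051949776576+50779532534302850198976=496910165055549644836800; T_25,8=24×5304713715525445812976+18588776355051949776576=145901905527662649288000; T_25,9=24×1204749260161737632496+5304713715525445812976=34218695959407148992880; T_25,10=24×220984454979433717396+1204749260161737632496=6508376179668146850000; T_25,11=24×33081711368574204996+220984454979433717396=1014945527825214637300
r26: T_26,7=25×496910165055549644836800+1323714091579185857760000=13746468217967926978680000; T_26,8=25×145901905527662649288000+496910165055549644836800=4144457803247115877036800; T_26,9=25×34218695959407148992880+145901905527662649288000=1001369304512841374110000; T_26,10=25×6508376179668146850000+34218695959407148992880=196928100451110820242880; T_26,11=25×1014945527825214637300+6508376179668146850000=31882014375298512782500
r27: T_27,8=26×4144457803247115877036800+13746468217967926978680000=121502371102392939781636800; T_27,9=26×1001369304512841374110000+4144457803247115877036800=30180059720580991603896800; T_27,10=26×196928100451110820242880+1001369304512841374110000=6121499916241722700424880; T_27,11=26×31882014375298512782500+196928100451110820242880=1025860474208872152587880
Read c(27,8) = 121502371102392939781636800, c(27,9) = 30180059720580991603896800, c(27,10) = 6121499916241722700424880, c(27,11) = 1025860474208872152587880.

121502371102392939781636800, 30180059720580991603896800, 6121499916241722700424880, 1025860474208872152587880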